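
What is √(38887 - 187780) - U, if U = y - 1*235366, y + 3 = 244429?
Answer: -9060 + I*√148893 ≈ -9060.0 + 385.87*I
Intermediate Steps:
y = 244426 (y = -3 + 244429 = 244426)
U = 9060 (U = 244426 - 1*235366 = 244426 - 235366 = 9060)
√(38887 - 187780) - U = √(38887 - 187780) - 1*9060 = √(-148893) - 9060 = I*√148893 - 9060 = -9060 + I*√148893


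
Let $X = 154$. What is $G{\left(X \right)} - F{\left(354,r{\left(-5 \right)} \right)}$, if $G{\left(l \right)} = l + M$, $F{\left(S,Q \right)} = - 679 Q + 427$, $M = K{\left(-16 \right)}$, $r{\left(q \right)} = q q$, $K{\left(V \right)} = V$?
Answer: $16686$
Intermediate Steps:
$r{\left(q \right)} = q^{2}$
$M = -16$
$F{\left(S,Q \right)} = 427 - 679 Q$
$G{\left(l \right)} = -16 + l$ ($G{\left(l \right)} = l - 16 = -16 + l$)
$G{\left(X \right)} - F{\left(354,r{\left(-5 \right)} \right)} = \left(-16 + 154\right) - \left(427 - 679 \left(-5\right)^{2}\right) = 138 - \left(427 - 16975\right) = 138 - -16548 = 138 + 16548 = 16686$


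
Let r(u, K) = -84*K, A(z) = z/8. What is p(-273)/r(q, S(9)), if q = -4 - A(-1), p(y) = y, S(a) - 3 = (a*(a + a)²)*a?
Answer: 1/8076 ≈ 0.00012382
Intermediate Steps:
A(z) = z/8 (A(z) = z*(⅛) = z/8)
S(a) = 3 + 4*a⁴ (S(a) = 3 + (a*(a + a)²)*a = 3 + (a*(2*a)²)*a = 3 + (a*(4*a²))*a = 3 + (4*a³)*a = 3 + 4*a⁴)
q = -31/8 (q = -4 - (-1)/8 = -4 - 1*(-⅛) = -4 + ⅛ = -31/8 ≈ -3.8750)
p(-273)/r(q, S(9)) = -273*(-1/(84*(3 + 4*9⁴))) = -273*(-1/(84*(3 + 4*6561))) = -273*(-1/(84*(3 + 26244))) = -273/((-84*26247)) = -273/(-2204748) = -273*(-1/2204748) = 1/8076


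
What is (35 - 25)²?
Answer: 100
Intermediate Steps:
(35 - 25)² = 10² = 100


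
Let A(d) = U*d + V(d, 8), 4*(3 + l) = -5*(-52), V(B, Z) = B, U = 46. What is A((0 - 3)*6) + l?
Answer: -784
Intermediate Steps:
l = 62 (l = -3 + (-5*(-52))/4 = -3 + (¼)*260 = -3 + 65 = 62)
A(d) = 47*d (A(d) = 46*d + d = 47*d)
A((0 - 3)*6) + l = 47*((0 - 3)*6) + 62 = 47*(-3*6) + 62 = 47*(-18) + 62 = -846 + 62 = -784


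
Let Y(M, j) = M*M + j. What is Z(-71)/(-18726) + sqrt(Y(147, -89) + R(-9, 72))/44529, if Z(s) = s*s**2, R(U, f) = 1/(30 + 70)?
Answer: 357911/18726 + sqrt(2152001)/445290 ≈ 19.116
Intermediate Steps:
R(U, f) = 1/100
Y(M, j) = j + M**2 (Y(M, j) = M**2 + j = j + M**2)
Z(s) = s**3
Z(-71)/(-18726) + sqrt(Y(147, -89) + R(-9, 72))/44529 = (-71)**3/(-18726) + sqrt((-89 + 147**2) + 1/100)/44529 = -357911*(-1/18726) + sqrt((-89 + 21609) + 1/100)*(1/44529) = 357911/18726 + sqrt(21520 + 1/100)*(1/44529) = 357911/18726 + sqrt(2152001/100)*(1/44529) = 357911/18726 + (sqrt(2152001)/10)*(1/44529) = 357911/18726 + sqrt(2152001)/445290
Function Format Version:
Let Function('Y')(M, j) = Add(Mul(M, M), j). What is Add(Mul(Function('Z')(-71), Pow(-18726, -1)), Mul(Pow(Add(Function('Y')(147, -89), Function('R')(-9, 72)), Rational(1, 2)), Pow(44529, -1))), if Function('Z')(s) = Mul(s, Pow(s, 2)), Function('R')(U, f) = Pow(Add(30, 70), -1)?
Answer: Add(Rational(357911, 18726), Mul(Rational(1, 445290), Pow(2152001, Rational(1, 2)))) ≈ 19.116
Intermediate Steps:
Function('R')(U, f) = Rational(1, 100) (Function('R')(U, f) = Pow(100, -1) = Rational(1, 100))
Function('Y')(M, j) = Add(j, Pow(M, 2)) (Function('Y')(M, j) = Add(Pow(M, 2), j) = Add(j, Pow(M, 2)))
Function('Z')(s) = Pow(s, 3)
Add(Mul(Function('Z')(-71), Pow(-18726, -1)), Mul(Pow(Add(Function('Y')(147, -89), Function('R')(-9, 72)), Rational(1, 2)), Pow(44529, -1))) = Add(Mul(Pow(-71, 3), Pow(-18726, -1)), Mul(Pow(Add(Add(-89, Pow(147, 2)), Rational(1, 100)), Rational(1, 2)), Pow(44529, -1))) = Add(Mul(-357911, Rational(-1, 18726)), Mul(Pow(Add(Add(-89, 21609), Rational(1, 100)), Rational(1, 2)), Rational(1, 44529))) = Add(Rational(357911, 18726), Mul(Pow(Add(21520, Rational(1, 100)), Rational(1, 2)), Rational(1, 44529))) = Add(Rational(357911, 18726), Mul(Pow(Rational(2152001, 100), Rational(1, 2)), Rational(1, 44529))) = Add(Rational(357911, 18726), Mul(Mul(Rational(1, 10), Pow(2152001, Rational(1, 2))), Rational(1, 44529))) = Add(Rational(357911, 18726), Mul(Rational(1, 445290), Pow(2152001, Rational(1, 2))))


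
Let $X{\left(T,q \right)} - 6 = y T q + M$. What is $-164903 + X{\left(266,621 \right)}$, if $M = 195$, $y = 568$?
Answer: $93660946$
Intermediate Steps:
$X{\left(T,q \right)} = 201 + 568 T q$ ($X{\left(T,q \right)} = 6 + \left(568 T q + 195\right) = 6 + \left(195 + 568 T q\right) = 201 + 568 T q$)
$-164903 + X{\left(266,621 \right)} = -164903 + \left(201 + 568 \cdot 266 \cdot 621\right) = -164903 + \left(201 + 93825648\right) = -164903 + 93825849 = 93660946$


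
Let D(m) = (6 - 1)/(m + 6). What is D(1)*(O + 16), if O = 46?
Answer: 310/7 ≈ 44.286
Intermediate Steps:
D(m) = 5/(6 + m)
D(1)*(O + 16) = (5/(6 + 1))*(46 + 16) = (5/7)*62 = 310/7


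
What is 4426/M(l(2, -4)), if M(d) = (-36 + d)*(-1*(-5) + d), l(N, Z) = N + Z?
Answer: -2213/57 ≈ -38.825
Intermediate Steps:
M(d) = (-36 + d)*(5 + d)
4426/M(l(2, -4)) = 4426/(-180 + (2 - 4)² - 31*(2 - 4)) = 4426/(-180 + (-2)² - 31*(-2)) = 4426/(-180 + 4 + 62) = 4426/(-114) = 4426*(-1/114) = -2213/57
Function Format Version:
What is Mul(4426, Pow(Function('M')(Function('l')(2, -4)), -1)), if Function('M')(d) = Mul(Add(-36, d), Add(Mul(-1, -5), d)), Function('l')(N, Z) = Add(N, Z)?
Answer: Rational(-2213, 57) ≈ -38.825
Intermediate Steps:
Function('M')(d) = Mul(Add(-36, d), Add(5, d))
Mul(4426, Pow(Function('M')(Function('l')(2, -4)), -1)) = Mul(4426, Pow(Add(-180, Pow(Add(2, -4), 2), Mul(-31, Add(2, -4))), -1)) = Mul(4426, Pow(Add(-180, Pow(-2, 2), Mul(-31, -2)), -1)) = Mul(4426, Pow(Add(-180, 4, 62), -1)) = Mul(4426, Pow(-114, -1)) = Mul(4426, Rational(-1, 114)) = Rational(-2213, 57)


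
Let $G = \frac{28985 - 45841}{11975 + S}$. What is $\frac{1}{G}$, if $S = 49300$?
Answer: $- \frac{1425}{392} \approx -3.6352$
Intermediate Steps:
$G = - \frac{392}{1425}$ ($G = \frac{28985 - 45841}{11975 + 49300} = - \frac{16856}{61275} = \left(-16856\right) \frac{1}{61275} = - \frac{392}{1425} \approx -0.27509$)
$\frac{1}{G} = \frac{1}{- \frac{392}{1425}} = - \frac{1425}{392}$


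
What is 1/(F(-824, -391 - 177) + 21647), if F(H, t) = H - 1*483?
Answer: 1/20340 ≈ 4.9164e-5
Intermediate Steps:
F(H, t) = -483 + H (F(H, t) = H - 483 = -483 + H)
1/(F(-824, -391 - 177) + 21647) = 1/((-483 - 824) + 21647) = 1/(-1307 + 21647) = 1/20340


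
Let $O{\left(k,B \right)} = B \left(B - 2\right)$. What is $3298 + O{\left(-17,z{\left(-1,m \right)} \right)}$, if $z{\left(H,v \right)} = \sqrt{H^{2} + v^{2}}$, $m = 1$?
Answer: $3300 - 2 \sqrt{2} \approx 3297.2$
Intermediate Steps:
$O{\left(k,B \right)} = B \left(-2 + B\right)$
$3298 + O{\left(-17,z{\left(-1,m \right)} \right)} = 3298 + \sqrt{\left(-1\right)^{2} + 1^{2}} \left(-2 + \sqrt{\left(-1\right)^{2} + 1^{2}}\right) = 3298 + \sqrt{1 + 1} \left(-2 + \sqrt{1 + 1}\right) = 3298 + \sqrt{2} \left(-2 + \sqrt{2}\right)$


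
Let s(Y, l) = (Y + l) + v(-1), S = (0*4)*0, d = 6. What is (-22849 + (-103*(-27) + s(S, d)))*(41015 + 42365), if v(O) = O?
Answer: -1672852940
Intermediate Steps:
S = 0 (S = 0*0 = 0)
s(Y, l) = -1 + Y + l (s(Y, l) = (Y + l) - 1 = -1 + Y + l)
(-22849 + (-103*(-27) + s(S, d)))*(41015 + 42365) = (-22849 + (-103*(-27) + (-1 + 0 + 6)))*(41015 + 42365) = (-22849 + (2781 + 5))*83380 = (-22849 + 2786)*83380 = -20063*83380 = -1672852940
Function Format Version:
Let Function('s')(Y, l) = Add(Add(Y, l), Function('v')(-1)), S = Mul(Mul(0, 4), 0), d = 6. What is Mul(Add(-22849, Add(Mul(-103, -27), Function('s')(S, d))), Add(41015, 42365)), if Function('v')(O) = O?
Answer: -1672852940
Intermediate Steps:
S = 0 (S = Mul(0, 0) = 0)
Function('s')(Y, l) = Add(-1, Y, l) (Function('s')(Y, l) = Add(Add(Y, l), -1) = Add(-1, Y, l))
Mul(Add(-22849, Add(Mul(-103, -27), Function('s')(S, d))), Add(41015, 42365)) = Mul(Add(-22849, Add(Mul(-103, -27), Add(-1, 0, 6))), Add(41015, 42365)) = Mul(Add(-22849, Add(2781, 5)), 83380) = Mul(Add(-22849, 2786), 83380) = Mul(-20063, 83380) = -1672852940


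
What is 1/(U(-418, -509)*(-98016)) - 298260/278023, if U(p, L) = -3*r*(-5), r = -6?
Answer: -2631082416377/2452563213120 ≈ -1.0728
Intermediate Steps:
U(p, L) = -90 (U(p, L) = -3*(-6)*(-5) = 18*(-5) = -90)
1/(U(-418, -509)*(-98016)) - 298260/278023 = 1/(-90*(-98016)) - 298260/278023 = -1/90*(-1/98016) - 298260*1/278023 = 1/8821440 - 298260/278023 = -2631082416377/2452563213120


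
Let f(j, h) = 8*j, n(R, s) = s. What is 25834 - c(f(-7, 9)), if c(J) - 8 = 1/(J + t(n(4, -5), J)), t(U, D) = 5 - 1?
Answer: 1342953/52 ≈ 25826.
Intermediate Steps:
t(U, D) = 4
c(J) = 8 + 1/(4 + J) (c(J) = 8 + 1/(J + 4) = 8 + 1/(4 + J))
25834 - c(f(-7, 9)) = 25834 - (33 + 8*(8*(-7)))/(4 + 8*(-7)) = 25834 - (33 + 8*(-56))/(4 - 56) = 25834 - (33 - 448)/(-52) = 25834 - (-1)*(-415)/52 = 25834 - 1*415/52 = 25834 - 415/52 = 1342953/52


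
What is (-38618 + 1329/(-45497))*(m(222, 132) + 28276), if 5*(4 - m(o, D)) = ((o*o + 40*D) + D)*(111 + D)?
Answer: 4620826188206560/45497 ≈ 1.0156e+11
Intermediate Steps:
m(o, D) = 4 - (111 + D)*(o² + 41*D)/5 (m(o, D) = 4 - ((o*o + 40*D) + D)*(111 + D)/5 = 4 - ((o² + 40*D) + D)*(111 + D)/5 = 4 - (o² + 41*D)*(111 + D)/5 = 4 - (111 + D)*(o² + 41*D)/5)
(-38618 + 1329/(-45497))*(m(222, 132) + 28276) = (-38618 + 1329/(-45497))*((4 - 4551/5*132 - 111/5*222² - 41/5*132² - ⅕*132*222²) + 28276) = (-38618 + 1329*(-1/45497))*((4 - 600732/5 - 111/5*49284 - 41/5*17424 - ⅕*132*49284) + 28276) = (-38618 - 1329/45497)*((4 - 600732/5 - 5470524/5 - 714384/5 - 6505488/5) + 28276) = -1757004475*(-13291108/5 + 28276)/45497 = -1757004475/45497*(-13149728/5) = 4620826188206560/45497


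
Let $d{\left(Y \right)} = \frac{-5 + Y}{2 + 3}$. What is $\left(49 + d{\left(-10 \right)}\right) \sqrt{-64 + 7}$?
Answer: $46 i \sqrt{57} \approx 347.29 i$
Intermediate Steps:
$d{\left(Y \right)} = -1 + \frac{Y}{5}$ ($d{\left(Y \right)} = \frac{-5 + Y}{5} = \left(-5 + Y\right) \frac{1}{5} = -1 + \frac{Y}{5}$)
$\left(49 + d{\left(-10 \right)}\right) \sqrt{-64 + 7} = \left(49 + \left(-1 + \frac{1}{5} \left(-10\right)\right)\right) \sqrt{-64 + 7} = \left(49 - 3\right) \sqrt{-57} = \left(49 - 3\right) i \sqrt{57} = 46 i \sqrt{57}$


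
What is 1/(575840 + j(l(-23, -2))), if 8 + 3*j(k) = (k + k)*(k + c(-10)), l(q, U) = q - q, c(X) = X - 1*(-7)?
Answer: 3/1727512 ≈ 1.7366e-6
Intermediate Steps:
c(X) = 7 + X (c(X) = X + 7 = 7 + X)
l(q, U) = 0
j(k) = -8/3 + 2*k*(-3 + k)/3 (j(k) = -8/3 + ((k + k)*(k + (7 - 10)))/3 = -8/3 + ((2*k)*(k - 3))/3 = -8/3 + ((2*k)*(-3 + k))/3 = -8/3 + (2*k*(-3 + k))/3 = -8/3 + 2*k*(-3 + k)/3)
1/(575840 + j(l(-23, -2))) = 1/(575840 + (-8/3 - 2*0 + (2/3)*0**2)) = 1/(575840 + (-8/3 + 0 + (2/3)*0)) = 1/(575840 + (-8/3 + 0 + 0)) = 1/(575840 - 8/3) = 1/(1727512/3) = 3/1727512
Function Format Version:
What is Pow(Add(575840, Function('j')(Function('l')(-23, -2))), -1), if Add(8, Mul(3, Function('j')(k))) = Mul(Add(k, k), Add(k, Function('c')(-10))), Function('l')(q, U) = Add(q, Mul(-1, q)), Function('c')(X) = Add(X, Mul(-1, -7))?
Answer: Rational(3, 1727512) ≈ 1.7366e-6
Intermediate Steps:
Function('c')(X) = Add(7, X) (Function('c')(X) = Add(X, 7) = Add(7, X))
Function('l')(q, U) = 0
Function('j')(k) = Add(Rational(-8, 3), Mul(Rational(2, 3), k, Add(-3, k))) (Function('j')(k) = Add(Rational(-8, 3), Mul(Rational(1, 3), Mul(Add(k, k), Add(k, Add(7, -10))))) = Add(Rational(-8, 3), Mul(Rational(1, 3), Mul(Mul(2, k), Add(k, -3)))) = Add(Rational(-8, 3), Mul(Rational(1, 3), Mul(Mul(2, k), Add(-3, k)))) = Add(Rational(-8, 3), Mul(Rational(1, 3), Mul(2, k, Add(-3, k)))) = Add(Rational(-8, 3), Mul(Rational(2, 3), k, Add(-3, k))))
Pow(Add(575840, Function('j')(Function('l')(-23, -2))), -1) = Pow(Add(575840, Add(Rational(-8, 3), Mul(-2, 0), Mul(Rational(2, 3), Pow(0, 2)))), -1) = Pow(Add(575840, Add(Rational(-8, 3), 0, Mul(Rational(2, 3), 0))), -1) = Pow(Add(575840, Add(Rational(-8, 3), 0, 0)), -1) = Pow(Add(575840, Rational(-8, 3)), -1) = Pow(Rational(1727512, 3), -1) = Rational(3, 1727512)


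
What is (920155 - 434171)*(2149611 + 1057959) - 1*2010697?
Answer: 1558825688183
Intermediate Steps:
(920155 - 434171)*(2149611 + 1057959) - 1*2010697 = 485984*3207570 - 2010697 = 1558827698880 - 2010697 = 1558825688183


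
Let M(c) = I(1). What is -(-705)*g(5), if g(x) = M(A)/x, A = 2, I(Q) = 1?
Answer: 141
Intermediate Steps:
M(c) = 1
g(x) = 1/x
-(-705)*g(5) = -(-705)/5 = -47*(-3) = 141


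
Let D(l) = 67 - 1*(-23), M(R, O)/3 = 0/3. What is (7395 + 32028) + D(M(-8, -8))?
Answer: 39513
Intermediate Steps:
M(R, O) = 0 (M(R, O) = 3*(0/3) = 3*(0*(⅓)) = 3*0 = 0)
D(l) = 90 (D(l) = 67 + 23 = 90)
(7395 + 32028) + D(M(-8, -8)) = (7395 + 32028) + 90 = 39423 + 90 = 39513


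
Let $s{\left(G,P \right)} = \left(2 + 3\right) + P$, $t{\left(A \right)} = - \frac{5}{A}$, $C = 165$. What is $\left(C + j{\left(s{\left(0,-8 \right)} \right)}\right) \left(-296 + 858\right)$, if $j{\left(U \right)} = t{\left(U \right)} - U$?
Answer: $\frac{286058}{3} \approx 95353.0$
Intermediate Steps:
$s{\left(G,P \right)} = 5 + P$
$j{\left(U \right)} = - U - \frac{5}{U}$ ($j{\left(U \right)} = - \frac{5}{U} - U = - U - \frac{5}{U}$)
$\left(C + j{\left(s{\left(0,-8 \right)} \right)}\right) \left(-296 + 858\right) = \left(165 - \left(-3 + \frac{5}{5 - 8}\right)\right) \left(-296 + 858\right) = \left(165 - \left(-3 + \frac{5}{-3}\right)\right) 562 = \left(165 + \left(3 - - \frac{5}{3}\right)\right) 562 = \left(165 + \left(3 + \frac{5}{3}\right)\right) 562 = \left(165 + \frac{14}{3}\right) 562 = \frac{509}{3} \cdot 562 = \frac{286058}{3}$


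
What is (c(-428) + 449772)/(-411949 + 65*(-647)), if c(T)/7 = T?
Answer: -111694/113501 ≈ -0.98408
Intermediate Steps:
c(T) = 7*T
(c(-428) + 449772)/(-411949 + 65*(-647)) = (7*(-428) + 449772)/(-411949 + 65*(-647)) = (-2996 + 449772)/(-411949 - 42055) = 446776/(-454004) = 446776*(-1/454004) = -111694/113501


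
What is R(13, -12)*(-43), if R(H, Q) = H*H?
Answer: -7267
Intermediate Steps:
R(H, Q) = H**2
R(13, -12)*(-43) = 13**2*(-43) = 169*(-43) = -7267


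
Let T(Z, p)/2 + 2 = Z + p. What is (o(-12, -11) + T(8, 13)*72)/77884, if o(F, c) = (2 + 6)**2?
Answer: 700/19471 ≈ 0.035951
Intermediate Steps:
T(Z, p) = -4 + 2*Z + 2*p (T(Z, p) = -4 + 2*(Z + p) = -4 + (2*Z + 2*p) = -4 + 2*Z + 2*p)
o(F, c) = 64 (o(F, c) = 8**2 = 64)
(o(-12, -11) + T(8, 13)*72)/77884 = (64 + (-4 + 2*8 + 2*13)*72)/77884 = (64 + (-4 + 16 + 26)*72)*(1/77884) = (64 + 38*72)*(1/77884) = (64 + 2736)*(1/77884) = 2800*(1/77884) = 700/19471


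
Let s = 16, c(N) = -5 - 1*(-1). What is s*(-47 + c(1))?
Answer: -816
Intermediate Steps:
c(N) = -4 (c(N) = -5 + 1 = -4)
s*(-47 + c(1)) = 16*(-47 - 4) = 16*(-51) = -816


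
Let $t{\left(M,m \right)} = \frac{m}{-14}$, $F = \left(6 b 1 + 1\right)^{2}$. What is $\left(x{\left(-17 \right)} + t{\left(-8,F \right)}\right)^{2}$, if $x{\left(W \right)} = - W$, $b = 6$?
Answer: $\frac{1279161}{196} \approx 6526.3$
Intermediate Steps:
$F = 1369$ ($F = \left(6 \cdot 6 \cdot 1 + 1\right)^{2} = \left(36 \cdot 1 + 1\right)^{2} = \left(36 + 1\right)^{2} = 37^{2} = 1369$)
$t{\left(M,m \right)} = - \frac{m}{14}$ ($t{\left(M,m \right)} = m \left(- \frac{1}{14}\right) = - \frac{m}{14}$)
$\left(x{\left(-17 \right)} + t{\left(-8,F \right)}\right)^{2} = \left(\left(-1\right) \left(-17\right) - \frac{1369}{14}\right)^{2} = \left(17 - \frac{1369}{14}\right)^{2} = \left(- \frac{1131}{14}\right)^{2} = \frac{1279161}{196}$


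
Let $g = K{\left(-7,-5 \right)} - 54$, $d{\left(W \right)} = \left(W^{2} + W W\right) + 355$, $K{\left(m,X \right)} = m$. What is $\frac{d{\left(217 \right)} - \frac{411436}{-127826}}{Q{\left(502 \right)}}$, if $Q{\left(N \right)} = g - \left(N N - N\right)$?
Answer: $- \frac{6042093347}{16078146019} \approx -0.3758$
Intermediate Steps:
$d{\left(W \right)} = 355 + 2 W^{2}$ ($d{\left(W \right)} = \left(W^{2} + W^{2}\right) + 355 = 2 W^{2} + 355 = 355 + 2 W^{2}$)
$g = -61$ ($g = -7 - 54 = -61$)
$Q{\left(N \right)} = -61 + N - N^{2}$ ($Q{\left(N \right)} = -61 - \left(N N - N\right) = -61 - \left(N^{2} - N\right) = -61 + N - N^{2}$)
$\frac{d{\left(217 \right)} - \frac{411436}{-127826}}{Q{\left(502 \right)}} = \frac{\left(355 + 2 \cdot 217^{2}\right) - \frac{411436}{-127826}}{-61 + 502 - 502^{2}} = \frac{\left(355 + 2 \cdot 47089\right) - 411436 \left(- \frac{1}{127826}\right)}{-61 + 502 - 252004} = \frac{\left(355 + 94178\right) - - \frac{205718}{63913}}{-61 + 502 - 252004} = \frac{94533 + \frac{205718}{63913}}{-251563} = \frac{6042093347}{63913} \left(- \frac{1}{251563}\right) = - \frac{6042093347}{16078146019}$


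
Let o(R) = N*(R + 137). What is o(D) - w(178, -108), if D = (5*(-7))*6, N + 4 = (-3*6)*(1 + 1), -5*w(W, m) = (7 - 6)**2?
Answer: 14601/5 ≈ 2920.2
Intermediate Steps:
w(W, m) = -1/5 (w(W, m) = -(7 - 6)**2/5 = -1/5*1**2 = -1/5*1 = -1/5)
N = -40 (N = -4 + (-3*6)*(1 + 1) = -4 - 18*2 = -4 - 36 = -40)
D = -210 (D = -35*6 = -210)
o(R) = -5480 - 40*R (o(R) = -40*(R + 137) = -40*(137 + R) = -5480 - 40*R)
o(D) - w(178, -108) = (-5480 - 40*(-210)) - 1*(-1/5) = (-5480 + 8400) + 1/5 = 2920 + 1/5 = 14601/5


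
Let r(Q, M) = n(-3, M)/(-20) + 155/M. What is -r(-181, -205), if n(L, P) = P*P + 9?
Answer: 862007/410 ≈ 2102.5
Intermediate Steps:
n(L, P) = 9 + P**2 (n(L, P) = P**2 + 9 = 9 + P**2)
r(Q, M) = -9/20 + 155/M - M**2/20 (r(Q, M) = (9 + M**2)/(-20) + 155/M = (9 + M**2)*(-1/20) + 155/M = (-9/20 - M**2/20) + 155/M = -9/20 + 155/M - M**2/20)
-r(-181, -205) = -(3100 - 1*(-205)**3 - 9*(-205))/(20*(-205)) = -(-1)*(3100 - 1*(-8615125) + 1845)/(20*205) = -(-1)*(3100 + 8615125 + 1845)/(20*205) = -(-1)*8620070/(20*205) = -1*(-862007/410) = 862007/410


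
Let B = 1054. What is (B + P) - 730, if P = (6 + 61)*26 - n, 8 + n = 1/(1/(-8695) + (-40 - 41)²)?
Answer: 118317323461/57047894 ≈ 2074.0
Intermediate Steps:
n = -456374457/57047894 (n = -8 + 1/(1/(-8695) + (-40 - 41)²) = -8 + 1/(-1/8695 + (-81)²) = -8 + 1/(-1/8695 + 6561) = -8 + 1/(57047894/8695) = -8 + 8695/57047894 = -456374457/57047894 ≈ -7.9998)
P = 99833805805/57047894 (P = (6 + 61)*26 - 1*(-456374457/57047894) = 67*26 + 456374457/57047894 = 1742 + 456374457/57047894 = 99833805805/57047894 ≈ 1750.0)
(B + P) - 730 = (1054 + 99833805805/57047894) - 730 = 159962286081/57047894 - 730 = 118317323461/57047894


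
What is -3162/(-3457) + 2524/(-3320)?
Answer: 443093/2869310 ≈ 0.15442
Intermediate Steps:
-3162/(-3457) + 2524/(-3320) = -3162*(-1/3457) + 2524*(-1/3320) = 3162/3457 - 631/830 = 443093/2869310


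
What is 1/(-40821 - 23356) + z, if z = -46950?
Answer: -3013110151/64177 ≈ -46950.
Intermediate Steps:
1/(-40821 - 23356) + z = 1/(-40821 - 23356) - 46950 = 1/(-64177) - 46950 = -1/64177 - 46950 = -3013110151/64177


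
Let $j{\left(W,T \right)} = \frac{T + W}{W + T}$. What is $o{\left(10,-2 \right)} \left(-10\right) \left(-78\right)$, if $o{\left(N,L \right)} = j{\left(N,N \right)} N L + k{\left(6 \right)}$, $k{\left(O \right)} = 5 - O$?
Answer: $-16380$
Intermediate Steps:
$j{\left(W,T \right)} = 1$ ($j{\left(W,T \right)} = \frac{T + W}{T + W} = 1$)
$o{\left(N,L \right)} = -1 + L N$ ($o{\left(N,L \right)} = 1 N L + \left(5 - 6\right) = N L + \left(5 - 6\right) = L N - 1 = -1 + L N$)
$o{\left(10,-2 \right)} \left(-10\right) \left(-78\right) = \left(-1 - 20\right) \left(-10\right) \left(-78\right) = \left(-21\right) \left(-10\right) \left(-78\right) = 210 \left(-78\right) = -16380$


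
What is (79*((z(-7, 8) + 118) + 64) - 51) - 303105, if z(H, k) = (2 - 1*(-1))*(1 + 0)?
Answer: -288541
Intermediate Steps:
z(H, k) = 3 (z(H, k) = (2 + 1)*1 = 3*1 = 3)
(79*((z(-7, 8) + 118) + 64) - 51) - 303105 = (79*((3 + 118) + 64) - 51) - 303105 = (79*(121 + 64) - 51) - 303105 = (79*185 - 51) - 303105 = (14615 - 51) - 303105 = 14564 - 303105 = -288541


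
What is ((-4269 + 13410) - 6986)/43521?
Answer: 2155/43521 ≈ 0.049516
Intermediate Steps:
((-4269 + 13410) - 6986)/43521 = (9141 - 6986)*(1/43521) = 2155*(1/43521) = 2155/43521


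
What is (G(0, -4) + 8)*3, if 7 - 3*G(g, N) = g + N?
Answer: 35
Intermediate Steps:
G(g, N) = 7/3 - N/3 - g/3 (G(g, N) = 7/3 - (g + N)/3 = 7/3 - (N + g)/3 = 7/3 + (-N/3 - g/3) = 7/3 - N/3 - g/3)
(G(0, -4) + 8)*3 = ((7/3 - ⅓*(-4) - ⅓*0) + 8)*3 = ((7/3 + 4/3 + 0) + 8)*3 = (11/3 + 8)*3 = (35/3)*3 = 35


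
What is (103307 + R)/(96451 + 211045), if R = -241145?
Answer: -68919/153748 ≈ -0.44826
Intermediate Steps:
(103307 + R)/(96451 + 211045) = (103307 - 241145)/(96451 + 211045) = -137838/307496 = -137838*1/307496 = -68919/153748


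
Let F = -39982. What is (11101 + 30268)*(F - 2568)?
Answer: -1760250950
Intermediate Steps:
(11101 + 30268)*(F - 2568) = (11101 + 30268)*(-39982 - 2568) = 41369*(-42550) = -1760250950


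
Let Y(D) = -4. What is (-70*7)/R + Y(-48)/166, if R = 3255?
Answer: -1348/7719 ≈ -0.17463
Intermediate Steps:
(-70*7)/R + Y(-48)/166 = -70*7/3255 - 4/166 = -490*1/3255 - 4*1/166 = -14/93 - 2/83 = -1348/7719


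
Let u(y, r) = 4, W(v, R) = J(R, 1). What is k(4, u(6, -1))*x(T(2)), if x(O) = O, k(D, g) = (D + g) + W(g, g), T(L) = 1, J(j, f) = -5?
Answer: 3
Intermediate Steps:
W(v, R) = -5
k(D, g) = -5 + D + g (k(D, g) = (D + g) - 5 = -5 + D + g)
k(4, u(6, -1))*x(T(2)) = (-5 + 4 + 4)*1 = 3*1 = 3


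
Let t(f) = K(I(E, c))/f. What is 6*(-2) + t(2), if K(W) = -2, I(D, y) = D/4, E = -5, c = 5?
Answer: -13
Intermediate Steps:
I(D, y) = D/4 (I(D, y) = D*(¼) = D/4)
t(f) = -2/f
6*(-2) + t(2) = 6*(-2) - 2/2 = -12 - 2*½ = -12 - 1 = -13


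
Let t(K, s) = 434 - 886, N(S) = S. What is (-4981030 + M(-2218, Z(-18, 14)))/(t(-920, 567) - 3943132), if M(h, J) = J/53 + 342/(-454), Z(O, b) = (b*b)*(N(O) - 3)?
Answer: 59927715325/47445259104 ≈ 1.2631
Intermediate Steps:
Z(O, b) = b²*(-3 + O) (Z(O, b) = (b*b)*(O - 3) = b²*(-3 + O))
t(K, s) = -452
M(h, J) = -171/227 + J/53 (M(h, J) = J*(1/53) + 342*(-1/454) = J/53 - 171/227 = -171/227 + J/53)
(-4981030 + M(-2218, Z(-18, 14)))/(t(-920, 567) - 3943132) = (-4981030 + (-171/227 + (14²*(-3 - 18))/53))/(-452 - 3943132) = (-4981030 + (-171/227 + (196*(-21))/53))/(-3943584) = (-4981030 + (-171/227 + (1/53)*(-4116)))*(-1/3943584) = (-4981030 + (-171/227 - 4116/53))*(-1/3943584) = (-4981030 - 943395/12031)*(-1/3943584) = -59927715325/12031*(-1/3943584) = 59927715325/47445259104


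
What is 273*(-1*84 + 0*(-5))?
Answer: -22932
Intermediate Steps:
273*(-1*84 + 0*(-5)) = 273*(-84 + 0) = 273*(-84) = -22932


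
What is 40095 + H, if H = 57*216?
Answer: 52407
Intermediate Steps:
H = 12312
40095 + H = 40095 + 12312 = 52407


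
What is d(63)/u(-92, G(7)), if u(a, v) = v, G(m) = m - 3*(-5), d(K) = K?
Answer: 63/22 ≈ 2.8636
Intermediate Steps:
G(m) = 15 + m (G(m) = m + 15 = 15 + m)
d(63)/u(-92, G(7)) = 63/(15 + 7) = 63/22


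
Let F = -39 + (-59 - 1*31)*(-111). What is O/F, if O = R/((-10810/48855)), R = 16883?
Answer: -54987931/7171354 ≈ -7.6677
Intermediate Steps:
O = -164963793/2162 (O = 16883/((-10810/48855)) = 16883/((-10810*1/48855)) = 16883/(-2162/9771) = 16883*(-9771/2162) = -164963793/2162 ≈ -76302.)
F = 9951 (F = -39 + (-59 - 31)*(-111) = -39 - 90*(-111) = -39 + 9990 = 9951)
O/F = -164963793/2162/9951 = -164963793/2162*1/9951 = -54987931/7171354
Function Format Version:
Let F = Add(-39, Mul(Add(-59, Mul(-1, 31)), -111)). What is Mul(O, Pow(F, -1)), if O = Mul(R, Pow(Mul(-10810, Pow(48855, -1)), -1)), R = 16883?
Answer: Rational(-54987931, 7171354) ≈ -7.6677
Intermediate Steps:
O = Rational(-164963793, 2162) (O = Mul(16883, Pow(Mul(-10810, Pow(48855, -1)), -1)) = Mul(16883, Pow(Mul(-10810, Rational(1, 48855)), -1)) = Mul(16883, Pow(Rational(-2162, 9771), -1)) = Mul(16883, Rational(-9771, 2162)) = Rational(-164963793, 2162) ≈ -76302.)
F = 9951 (F = Add(-39, Mul(Add(-59, -31), -111)) = Add(-39, Mul(-90, -111)) = Add(-39, 9990) = 9951)
Mul(O, Pow(F, -1)) = Mul(Rational(-164963793, 2162), Pow(9951, -1)) = Mul(Rational(-164963793, 2162), Rational(1, 9951)) = Rational(-54987931, 7171354)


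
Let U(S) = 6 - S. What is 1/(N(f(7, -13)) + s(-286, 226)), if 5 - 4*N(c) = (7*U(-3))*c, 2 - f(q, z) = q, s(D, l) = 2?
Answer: 1/82 ≈ 0.012195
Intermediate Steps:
f(q, z) = 2 - q
N(c) = 5/4 - 63*c/4 (N(c) = 5/4 - 7*(6 - 1*(-3))*c/4 = 5/4 - 7*(6 + 3)*c/4 = 5/4 - 7*9*c/4 = 5/4 - 63*c/4)
1/(N(f(7, -13)) + s(-286, 226)) = 1/((5/4 - 63*(2 - 1*7)/4) + 2) = 1/((5/4 - 63*(2 - 7)/4) + 2) = 1/((5/4 - 63/4*(-5)) + 2) = 1/((5/4 + 315/4) + 2) = 1/(80 + 2) = 1/82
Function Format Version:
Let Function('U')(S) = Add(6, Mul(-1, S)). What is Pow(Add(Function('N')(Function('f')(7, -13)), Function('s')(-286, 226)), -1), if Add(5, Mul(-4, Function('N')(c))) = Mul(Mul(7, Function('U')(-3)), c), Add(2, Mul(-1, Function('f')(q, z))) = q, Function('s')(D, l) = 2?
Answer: Rational(1, 82) ≈ 0.012195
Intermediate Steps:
Function('f')(q, z) = Add(2, Mul(-1, q))
Function('N')(c) = Add(Rational(5, 4), Mul(Rational(-63, 4), c)) (Function('N')(c) = Add(Rational(5, 4), Mul(Rational(-1, 4), Mul(Mul(7, Add(6, Mul(-1, -3))), c))) = Add(Rational(5, 4), Mul(Rational(-1, 4), Mul(Mul(7, Add(6, 3)), c))) = Add(Rational(5, 4), Mul(Rational(-1, 4), Mul(Mul(7, 9), c))) = Add(Rational(5, 4), Mul(Rational(-1, 4), Mul(63, c))) = Add(Rational(5, 4), Mul(Rational(-63, 4), c)))
Pow(Add(Function('N')(Function('f')(7, -13)), Function('s')(-286, 226)), -1) = Pow(Add(Add(Rational(5, 4), Mul(Rational(-63, 4), Add(2, Mul(-1, 7)))), 2), -1) = Pow(Add(Add(Rational(5, 4), Mul(Rational(-63, 4), Add(2, -7))), 2), -1) = Pow(Add(Add(Rational(5, 4), Mul(Rational(-63, 4), -5)), 2), -1) = Pow(Add(Add(Rational(5, 4), Rational(315, 4)), 2), -1) = Pow(Add(80, 2), -1) = Pow(82, -1) = Rational(1, 82)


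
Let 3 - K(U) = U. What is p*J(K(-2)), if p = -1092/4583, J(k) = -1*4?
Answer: 4368/4583 ≈ 0.95309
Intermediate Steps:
K(U) = 3 - U
J(k) = -4
p = -1092/4583 (p = -1092*1/4583 = -1092/4583 ≈ -0.23827)
p*J(K(-2)) = -1092/4583*(-4) = 4368/4583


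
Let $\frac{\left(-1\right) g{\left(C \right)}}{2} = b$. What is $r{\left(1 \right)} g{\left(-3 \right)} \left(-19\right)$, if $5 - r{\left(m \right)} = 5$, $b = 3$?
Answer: $0$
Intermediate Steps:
$r{\left(m \right)} = 0$ ($r{\left(m \right)} = 5 - 5 = 0$)
$g{\left(C \right)} = -6$ ($g{\left(C \right)} = \left(-2\right) 3 = -6$)
$r{\left(1 \right)} g{\left(-3 \right)} \left(-19\right) = 0 \left(-6\right) \left(-19\right) = 0 \left(-19\right) = 0$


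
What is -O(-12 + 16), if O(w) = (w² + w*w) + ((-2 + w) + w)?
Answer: -38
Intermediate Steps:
O(w) = -2 + 2*w + 2*w² (O(w) = (w² + w²) + (-2 + 2*w) = 2*w² + (-2 + 2*w) = -2 + 2*w + 2*w²)
-O(-12 + 16) = -(-2 + 2*(-12 + 16) + 2*(-12 + 16)²) = -(-2 + 2*4 + 2*4²) = -(-2 + 8 + 2*16) = -(-2 + 8 + 32) = -1*38 = -38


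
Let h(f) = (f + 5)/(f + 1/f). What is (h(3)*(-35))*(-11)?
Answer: 924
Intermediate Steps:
h(f) = (5 + f)/(f + 1/f)
(h(3)*(-35))*(-11) = ((3*(5 + 3)/(1 + 3**2))*(-35))*(-11) = ((3*8/(1 + 9))*(-35))*(-11) = ((3*8/10)*(-35))*(-11) = ((3*(1/10)*8)*(-35))*(-11) = ((12/5)*(-35))*(-11) = -84*(-11) = 924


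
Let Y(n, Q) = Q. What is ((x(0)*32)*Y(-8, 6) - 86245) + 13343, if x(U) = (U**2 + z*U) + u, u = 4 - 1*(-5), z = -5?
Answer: -71174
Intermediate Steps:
u = 9 (u = 4 + 5 = 9)
x(U) = 9 + U**2 - 5*U (x(U) = (U**2 - 5*U) + 9 = 9 + U**2 - 5*U)
((x(0)*32)*Y(-8, 6) - 86245) + 13343 = (((9 + 0**2 - 5*0)*32)*6 - 86245) + 13343 = (((9 + 0 + 0)*32)*6 - 86245) + 13343 = ((9*32)*6 - 86245) + 13343 = (288*6 - 86245) + 13343 = (1728 - 86245) + 13343 = -84517 + 13343 = -71174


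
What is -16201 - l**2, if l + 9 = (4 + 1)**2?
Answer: -16457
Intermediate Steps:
l = 16 (l = -9 + (4 + 1)**2 = -9 + 5**2 = -9 + 25 = 16)
-16201 - l**2 = -16201 - 1*16**2 = -16201 - 1*256 = -16201 - 256 = -16457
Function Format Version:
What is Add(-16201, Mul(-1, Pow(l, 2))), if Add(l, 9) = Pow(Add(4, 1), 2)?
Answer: -16457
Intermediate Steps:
l = 16 (l = Add(-9, Pow(Add(4, 1), 2)) = Add(-9, Pow(5, 2)) = Add(-9, 25) = 16)
Add(-16201, Mul(-1, Pow(l, 2))) = Add(-16201, Mul(-1, Pow(16, 2))) = Add(-16201, Mul(-1, 256)) = Add(-16201, -256) = -16457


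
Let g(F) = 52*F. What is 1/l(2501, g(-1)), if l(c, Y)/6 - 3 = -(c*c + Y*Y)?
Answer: -1/37546212 ≈ -2.6634e-8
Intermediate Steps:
l(c, Y) = 18 - 6*Y² - 6*c² (l(c, Y) = 18 + 6*(-(c*c + Y*Y)) = 18 + 6*(-(c² + Y²)) = 18 + 6*(-(Y² + c²)) = 18 + 6*(-Y² - c²) = 18 + (-6*Y² - 6*c²) = 18 - 6*Y² - 6*c²)
1/l(2501, g(-1)) = 1/(18 - 6*(52*(-1))² - 6*2501²) = 1/(18 - 6*(-52)² - 6*6255001) = 1/(18 - 6*2704 - 37530006) = 1/(18 - 16224 - 37530006) = 1/(-37546212) = -1/37546212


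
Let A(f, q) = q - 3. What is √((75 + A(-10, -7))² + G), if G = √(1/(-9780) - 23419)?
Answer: √(101028622500 + 4890*I*√559997472345)/4890 ≈ 65.011 + 1.177*I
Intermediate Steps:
A(f, q) = -3 + q
G = I*√559997472345/4890 (G = √(-1/9780 - 23419) = √(-229037821/9780) = I*√559997472345/4890 ≈ 153.03*I)
√((75 + A(-10, -7))² + G) = √((75 + (-3 - 7))² + I*√559997472345/4890) = √((75 - 10)² + I*√559997472345/4890) = √(65² + I*√559997472345/4890) = √(4225 + I*√559997472345/4890)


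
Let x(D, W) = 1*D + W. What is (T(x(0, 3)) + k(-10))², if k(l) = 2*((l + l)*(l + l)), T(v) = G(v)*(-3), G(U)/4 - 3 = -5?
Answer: 678976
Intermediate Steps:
G(U) = -8 (G(U) = 12 + 4*(-5) = 12 - 20 = -8)
x(D, W) = D + W
T(v) = 24 (T(v) = -8*(-3) = 24)
k(l) = 8*l² (k(l) = 2*((2*l)*(2*l)) = 2*(4*l²) = 8*l²)
(T(x(0, 3)) + k(-10))² = (24 + 8*(-10)²)² = (24 + 8*100)² = (24 + 800)² = 824² = 678976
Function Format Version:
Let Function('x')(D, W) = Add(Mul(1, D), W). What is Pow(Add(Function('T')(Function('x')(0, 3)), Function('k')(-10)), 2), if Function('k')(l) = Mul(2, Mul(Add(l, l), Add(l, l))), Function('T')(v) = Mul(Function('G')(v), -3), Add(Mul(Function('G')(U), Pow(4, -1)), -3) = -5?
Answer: 678976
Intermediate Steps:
Function('G')(U) = -8 (Function('G')(U) = Add(12, Mul(4, -5)) = Add(12, -20) = -8)
Function('x')(D, W) = Add(D, W)
Function('T')(v) = 24 (Function('T')(v) = Mul(-8, -3) = 24)
Function('k')(l) = Mul(8, Pow(l, 2)) (Function('k')(l) = Mul(2, Mul(Mul(2, l), Mul(2, l))) = Mul(2, Mul(4, Pow(l, 2))) = Mul(8, Pow(l, 2)))
Pow(Add(Function('T')(Function('x')(0, 3)), Function('k')(-10)), 2) = Pow(Add(24, Mul(8, Pow(-10, 2))), 2) = Pow(Add(24, Mul(8, 100)), 2) = Pow(Add(24, 800), 2) = Pow(824, 2) = 678976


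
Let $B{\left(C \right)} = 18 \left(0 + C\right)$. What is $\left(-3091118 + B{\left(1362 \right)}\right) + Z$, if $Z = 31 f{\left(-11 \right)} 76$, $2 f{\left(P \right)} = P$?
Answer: $-3079560$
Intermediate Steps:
$f{\left(P \right)} = \frac{P}{2}$
$B{\left(C \right)} = 18 C$
$Z = -12958$ ($Z = 31 \cdot \frac{1}{2} \left(-11\right) 76 = 31 \left(- \frac{11}{2}\right) 76 = \left(- \frac{341}{2}\right) 76 = -12958$)
$\left(-3091118 + B{\left(1362 \right)}\right) + Z = \left(-3091118 + 18 \cdot 1362\right) - 12958 = \left(-3091118 + 24516\right) - 12958 = -3066602 - 12958 = -3079560$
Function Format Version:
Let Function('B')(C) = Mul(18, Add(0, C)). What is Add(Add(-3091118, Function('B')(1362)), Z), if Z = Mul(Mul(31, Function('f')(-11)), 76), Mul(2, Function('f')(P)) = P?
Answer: -3079560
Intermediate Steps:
Function('f')(P) = Mul(Rational(1, 2), P)
Function('B')(C) = Mul(18, C)
Z = -12958 (Z = Mul(Mul(31, Mul(Rational(1, 2), -11)), 76) = Mul(Mul(31, Rational(-11, 2)), 76) = Mul(Rational(-341, 2), 76) = -12958)
Add(Add(-3091118, Function('B')(1362)), Z) = Add(Add(-3091118, Mul(18, 1362)), -12958) = Add(Add(-3091118, 24516), -12958) = Add(-3066602, -12958) = -3079560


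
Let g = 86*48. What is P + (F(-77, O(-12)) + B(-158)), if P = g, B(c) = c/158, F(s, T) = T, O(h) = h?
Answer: 4115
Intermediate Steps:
B(c) = c/158 (B(c) = c*(1/158) = c/158)
g = 4128
P = 4128
P + (F(-77, O(-12)) + B(-158)) = 4128 + (-12 + (1/158)*(-158)) = 4128 + (-12 - 1) = 4128 - 13 = 4115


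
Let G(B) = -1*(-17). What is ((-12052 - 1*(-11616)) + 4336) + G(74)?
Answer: 3917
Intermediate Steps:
G(B) = 17
((-12052 - 1*(-11616)) + 4336) + G(74) = ((-12052 - 1*(-11616)) + 4336) + 17 = ((-12052 + 11616) + 4336) + 17 = (-436 + 4336) + 17 = 3900 + 17 = 3917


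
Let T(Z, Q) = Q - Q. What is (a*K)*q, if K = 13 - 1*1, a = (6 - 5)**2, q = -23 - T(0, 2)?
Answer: -276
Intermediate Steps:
T(Z, Q) = 0
q = -23 (q = -23 - 1*0 = -23 + 0 = -23)
a = 1 (a = 1**2 = 1)
K = 12 (K = 13 - 1 = 12)
(a*K)*q = (1*12)*(-23) = 12*(-23) = -276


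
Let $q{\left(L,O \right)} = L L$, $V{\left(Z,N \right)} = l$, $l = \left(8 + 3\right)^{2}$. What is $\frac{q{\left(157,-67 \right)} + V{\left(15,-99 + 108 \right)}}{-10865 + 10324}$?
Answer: $- \frac{24770}{541} \approx -45.786$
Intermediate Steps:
$l = 121$ ($l = 11^{2} = 121$)
$V{\left(Z,N \right)} = 121$
$q{\left(L,O \right)} = L^{2}$
$\frac{q{\left(157,-67 \right)} + V{\left(15,-99 + 108 \right)}}{-10865 + 10324} = \frac{157^{2} + 121}{-10865 + 10324} = \frac{24649 + 121}{-541} = 24770 \left(- \frac{1}{541}\right) = - \frac{24770}{541}$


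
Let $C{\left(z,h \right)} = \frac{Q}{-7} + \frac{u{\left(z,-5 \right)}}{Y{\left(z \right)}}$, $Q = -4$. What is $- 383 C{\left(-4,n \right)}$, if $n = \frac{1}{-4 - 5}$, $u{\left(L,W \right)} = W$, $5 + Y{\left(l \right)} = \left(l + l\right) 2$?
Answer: $- \frac{6511}{21} \approx -310.05$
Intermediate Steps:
$Y{\left(l \right)} = -5 + 4 l$ ($Y{\left(l \right)} = -5 + \left(l + l\right) 2 = -5 + 2 l 2 = -5 + 4 l$)
$n = - \frac{1}{9}$ ($n = \frac{1}{-9} = - \frac{1}{9} \approx -0.11111$)
$C{\left(z,h \right)} = \frac{4}{7} - \frac{5}{-5 + 4 z}$ ($C{\left(z,h \right)} = - \frac{4}{-7} - \frac{5}{-5 + 4 z} = \left(-4\right) \left(- \frac{1}{7}\right) - \frac{5}{-5 + 4 z} = \frac{4}{7} - \frac{5}{-5 + 4 z}$)
$- 383 C{\left(-4,n \right)} = - 383 \frac{-55 + 16 \left(-4\right)}{7 \left(-5 + 4 \left(-4\right)\right)} = - 383 \frac{-55 - 64}{7 \left(-5 - 16\right)} = - 383 \cdot \frac{1}{7} \frac{1}{-21} \left(-119\right) = - 383 \cdot \frac{1}{7} \left(- \frac{1}{21}\right) \left(-119\right) = \left(-383\right) \frac{17}{21} = - \frac{6511}{21}$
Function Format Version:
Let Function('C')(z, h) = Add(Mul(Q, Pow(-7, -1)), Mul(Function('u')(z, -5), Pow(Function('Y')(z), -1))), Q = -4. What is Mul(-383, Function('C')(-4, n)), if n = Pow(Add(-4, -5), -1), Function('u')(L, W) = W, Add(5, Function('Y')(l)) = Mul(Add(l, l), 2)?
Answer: Rational(-6511, 21) ≈ -310.05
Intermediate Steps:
Function('Y')(l) = Add(-5, Mul(4, l)) (Function('Y')(l) = Add(-5, Mul(Add(l, l), 2)) = Add(-5, Mul(Mul(2, l), 2)) = Add(-5, Mul(4, l)))
n = Rational(-1, 9) (n = Pow(-9, -1) = Rational(-1, 9) ≈ -0.11111)
Function('C')(z, h) = Add(Rational(4, 7), Mul(-5, Pow(Add(-5, Mul(4, z)), -1))) (Function('C')(z, h) = Add(Mul(-4, Pow(-7, -1)), Mul(-5, Pow(Add(-5, Mul(4, z)), -1))) = Add(Mul(-4, Rational(-1, 7)), Mul(-5, Pow(Add(-5, Mul(4, z)), -1))) = Add(Rational(4, 7), Mul(-5, Pow(Add(-5, Mul(4, z)), -1))))
Mul(-383, Function('C')(-4, n)) = Mul(-383, Mul(Rational(1, 7), Pow(Add(-5, Mul(4, -4)), -1), Add(-55, Mul(16, -4)))) = Mul(-383, Mul(Rational(1, 7), Pow(Add(-5, -16), -1), Add(-55, -64))) = Mul(-383, Mul(Rational(1, 7), Pow(-21, -1), -119)) = Mul(-383, Mul(Rational(1, 7), Rational(-1, 21), -119)) = Mul(-383, Rational(17, 21)) = Rational(-6511, 21)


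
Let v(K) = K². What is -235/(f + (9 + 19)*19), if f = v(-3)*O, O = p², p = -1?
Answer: -235/541 ≈ -0.43438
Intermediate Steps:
O = 1 (O = (-1)² = 1)
f = 9 (f = (-3)²*1 = 9*1 = 9)
-235/(f + (9 + 19)*19) = -235/(9 + (9 + 19)*19) = -235/(9 + 28*19) = -235/(9 + 532) = -235/541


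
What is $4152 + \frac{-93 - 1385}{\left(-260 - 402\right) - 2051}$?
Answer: $\frac{11265854}{2713} \approx 4152.5$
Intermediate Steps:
$4152 + \frac{-93 - 1385}{\left(-260 - 402\right) - 2051} = 4152 - \frac{1478}{\left(-260 - 402\right) - 2051} = 4152 - \frac{1478}{-662 - 2051} = 4152 - \frac{1478}{-2713} = 4152 - - \frac{1478}{2713} = 4152 + \frac{1478}{2713} = \frac{11265854}{2713}$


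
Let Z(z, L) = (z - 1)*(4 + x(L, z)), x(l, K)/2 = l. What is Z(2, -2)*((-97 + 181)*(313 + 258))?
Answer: 0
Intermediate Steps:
x(l, K) = 2*l
Z(z, L) = (-1 + z)*(4 + 2*L) (Z(z, L) = (z - 1)*(4 + 2*L) = (-1 + z)*(4 + 2*L))
Z(2, -2)*((-97 + 181)*(313 + 258)) = (-4 - 2*(-2) + 4*2 + 2*(-2)*2)*((-97 + 181)*(313 + 258)) = (-4 + 4 + 8 - 8)*(84*571) = 0*47964 = 0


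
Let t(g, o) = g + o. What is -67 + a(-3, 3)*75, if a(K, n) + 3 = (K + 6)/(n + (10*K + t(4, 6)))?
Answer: -5189/17 ≈ -305.24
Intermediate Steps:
a(K, n) = -3 + (6 + K)/(10 + n + 10*K) (a(K, n) = -3 + (K + 6)/(n + (10*K + (4 + 6))) = -3 + (6 + K)/(n + (10*K + 10)) = -3 + (6 + K)/(n + (10 + 10*K)) = -3 + (6 + K)/(10 + n + 10*K))
-67 + a(-3, 3)*75 = -67 + ((-24 - 29*(-3) - 3*3)/(10 + 3 + 10*(-3)))*75 = -67 + ((-24 + 87 - 9)/(10 + 3 - 30))*75 = -67 + (54/(-17))*75 = -67 - 1/17*54*75 = -67 - 54/17*75 = -67 - 4050/17 = -5189/17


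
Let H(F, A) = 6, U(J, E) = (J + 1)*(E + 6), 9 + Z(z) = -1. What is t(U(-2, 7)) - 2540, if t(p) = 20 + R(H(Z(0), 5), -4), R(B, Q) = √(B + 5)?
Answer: -2520 + √11 ≈ -2516.7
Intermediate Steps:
Z(z) = -10 (Z(z) = -9 - 1 = -10)
U(J, E) = (1 + J)*(6 + E)
R(B, Q) = √(5 + B)
t(p) = 20 + √11 (t(p) = 20 + √(5 + 6) = 20 + √11)
t(U(-2, 7)) - 2540 = (20 + √11) - 2540 = -2520 + √11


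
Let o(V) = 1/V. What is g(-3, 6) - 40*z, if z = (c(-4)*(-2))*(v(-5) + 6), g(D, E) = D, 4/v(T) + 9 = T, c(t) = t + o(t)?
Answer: -13621/7 ≈ -1945.9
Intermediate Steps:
c(t) = t + 1/t
v(T) = 4/(-9 + T)
z = 340/7 (z = ((-4 + 1/(-4))*(-2))*(4/(-9 - 5) + 6) = ((-4 - ¼)*(-2))*(4/(-14) + 6) = (-17/4*(-2))*(4*(-1/14) + 6) = 17*(-2/7 + 6)/2 = (17/2)*(40/7) = 340/7 ≈ 48.571)
g(-3, 6) - 40*z = -3 - 40*340/7 = -3 - 13600/7 = -13621/7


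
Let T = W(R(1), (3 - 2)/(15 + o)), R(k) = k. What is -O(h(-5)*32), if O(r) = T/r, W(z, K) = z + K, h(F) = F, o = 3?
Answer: 19/2880 ≈ 0.0065972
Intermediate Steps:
W(z, K) = K + z
T = 19/18 (T = (3 - 2)/(15 + 3) + 1 = 1/18 + 1 = 19/18 ≈ 1.0556)
O(r) = 19/(18*r)
-O(h(-5)*32) = -19/(18*((-5*32))) = -19/(18*(-160)) = -19*(-1)/(18*160) = -1*(-19/2880) = 19/2880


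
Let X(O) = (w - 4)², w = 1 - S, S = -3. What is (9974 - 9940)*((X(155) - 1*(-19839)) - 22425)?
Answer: -87924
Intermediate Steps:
w = 4 (w = 1 - 1*(-3) = 1 + 3 = 4)
X(O) = 0 (X(O) = (4 - 4)² = 0² = 0)
(9974 - 9940)*((X(155) - 1*(-19839)) - 22425) = (9974 - 9940)*((0 - 1*(-19839)) - 22425) = 34*((0 + 19839) - 22425) = 34*(19839 - 22425) = 34*(-2586) = -87924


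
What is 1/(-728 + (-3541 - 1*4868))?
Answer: -1/9137 ≈ -0.00010945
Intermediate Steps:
1/(-728 + (-3541 - 1*4868)) = 1/(-728 + (-3541 - 4868)) = 1/(-728 - 8409) = 1/(-9137) = -1/9137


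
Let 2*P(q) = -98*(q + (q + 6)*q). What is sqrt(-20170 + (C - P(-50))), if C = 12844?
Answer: 2*sqrt(24506) ≈ 313.09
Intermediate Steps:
P(q) = -49*q - 49*q*(6 + q) (P(q) = (-98*(q + (q + 6)*q))/2 = (-98*(q + (6 + q)*q))/2 = (-98*(q + q*(6 + q)))/2 = (-98*q - 98*q*(6 + q))/2 = -49*q - 49*q*(6 + q))
sqrt(-20170 + (C - P(-50))) = sqrt(-20170 + (12844 - (-49)*(-50)*(7 - 50))) = sqrt(-20170 + (12844 - (-49)*(-50)*(-43))) = sqrt(-20170 + (12844 - 1*(-105350))) = sqrt(-20170 + (12844 + 105350)) = sqrt(-20170 + 118194) = sqrt(98024) = 2*sqrt(24506)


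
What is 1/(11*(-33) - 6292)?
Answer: -1/6655 ≈ -0.00015026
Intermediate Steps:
1/(11*(-33) - 6292) = 1/(-363 - 6292) = 1/(-6655) = -1/6655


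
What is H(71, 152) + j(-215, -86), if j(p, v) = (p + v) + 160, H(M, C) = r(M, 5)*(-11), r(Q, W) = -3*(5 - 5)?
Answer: -141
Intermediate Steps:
r(Q, W) = 0 (r(Q, W) = -3*0 = 0)
H(M, C) = 0 (H(M, C) = 0*(-11) = 0)
j(p, v) = 160 + p + v
H(71, 152) + j(-215, -86) = 0 + (160 - 215 - 86) = 0 - 141 = -141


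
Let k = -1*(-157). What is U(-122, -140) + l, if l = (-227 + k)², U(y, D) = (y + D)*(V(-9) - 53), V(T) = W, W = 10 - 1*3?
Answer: 16952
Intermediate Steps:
k = 157
W = 7 (W = 10 - 3 = 7)
V(T) = 7
U(y, D) = -46*D - 46*y (U(y, D) = (y + D)*(7 - 53) = (D + y)*(-46) = -46*D - 46*y)
l = 4900 (l = (-227 + 157)² = (-70)² = 4900)
U(-122, -140) + l = (-46*(-140) - 46*(-122)) + 4900 = (6440 + 5612) + 4900 = 12052 + 4900 = 16952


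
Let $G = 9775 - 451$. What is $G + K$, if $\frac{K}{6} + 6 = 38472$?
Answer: $240120$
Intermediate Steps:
$K = 230796$ ($K = -36 + 6 \cdot 38472 = -36 + 230832 = 230796$)
$G = 9324$ ($G = 9775 - 451 = 9324$)
$G + K = 9324 + 230796 = 240120$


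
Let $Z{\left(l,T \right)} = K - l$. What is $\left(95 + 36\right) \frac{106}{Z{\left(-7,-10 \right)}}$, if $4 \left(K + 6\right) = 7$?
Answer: $\frac{55544}{11} \approx 5049.5$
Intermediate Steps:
$K = - \frac{17}{4}$ ($K = -6 + \frac{1}{4} \cdot 7 = -6 + \frac{7}{4} = - \frac{17}{4} \approx -4.25$)
$Z{\left(l,T \right)} = - \frac{17}{4} - l$
$\left(95 + 36\right) \frac{106}{Z{\left(-7,-10 \right)}} = \left(95 + 36\right) \frac{106}{- \frac{17}{4} - -7} = 131 \frac{106}{- \frac{17}{4} + 7} = 131 \frac{106}{\frac{11}{4}} = 131 \cdot 106 \cdot \frac{4}{11} = 131 \cdot \frac{424}{11} = \frac{55544}{11}$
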